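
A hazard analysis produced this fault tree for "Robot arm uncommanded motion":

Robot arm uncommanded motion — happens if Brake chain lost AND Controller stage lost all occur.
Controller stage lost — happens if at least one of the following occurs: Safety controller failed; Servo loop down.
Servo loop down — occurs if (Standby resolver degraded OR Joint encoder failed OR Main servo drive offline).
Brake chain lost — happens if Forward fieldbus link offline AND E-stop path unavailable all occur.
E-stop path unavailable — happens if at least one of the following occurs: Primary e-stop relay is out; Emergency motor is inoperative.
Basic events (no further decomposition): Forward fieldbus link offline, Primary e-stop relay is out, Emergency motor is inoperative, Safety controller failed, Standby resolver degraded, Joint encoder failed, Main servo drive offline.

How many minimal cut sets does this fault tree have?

E-stop path unavailable [OR]: union of children's cut sets → 2 cut set(s).
Brake chain lost [AND]: one cut set from each child combined → 1 × 2 = 2 cut set(s).
Servo loop down [OR]: union of children's cut sets → 3 cut set(s).
Controller stage lost [OR]: union of children's cut sets → 4 cut set(s).
Robot arm uncommanded motion [AND]: one cut set from each child combined → 2 × 4 = 8 cut set(s).
Minimal cut sets: {Forward fieldbus link offline, Primary e-stop relay is out, Safety controller failed}; {Forward fieldbus link offline, Primary e-stop relay is out, Standby resolver degraded}; {Forward fieldbus link offline, Joint encoder failed, Primary e-stop relay is out}; {Forward fieldbus link offline, Main servo drive offline, Primary e-stop relay is out}; {Emergency motor is inoperative, Forward fieldbus link offline, Safety controller failed}; {Emergency motor is inoperative, Forward fieldbus link offline, Standby resolver degraded}; {Emergency motor is inoperative, Forward fieldbus link offline, Joint encoder failed}; {Emergency motor is inoperative, Forward fieldbus link offline, Main servo drive offline}.

8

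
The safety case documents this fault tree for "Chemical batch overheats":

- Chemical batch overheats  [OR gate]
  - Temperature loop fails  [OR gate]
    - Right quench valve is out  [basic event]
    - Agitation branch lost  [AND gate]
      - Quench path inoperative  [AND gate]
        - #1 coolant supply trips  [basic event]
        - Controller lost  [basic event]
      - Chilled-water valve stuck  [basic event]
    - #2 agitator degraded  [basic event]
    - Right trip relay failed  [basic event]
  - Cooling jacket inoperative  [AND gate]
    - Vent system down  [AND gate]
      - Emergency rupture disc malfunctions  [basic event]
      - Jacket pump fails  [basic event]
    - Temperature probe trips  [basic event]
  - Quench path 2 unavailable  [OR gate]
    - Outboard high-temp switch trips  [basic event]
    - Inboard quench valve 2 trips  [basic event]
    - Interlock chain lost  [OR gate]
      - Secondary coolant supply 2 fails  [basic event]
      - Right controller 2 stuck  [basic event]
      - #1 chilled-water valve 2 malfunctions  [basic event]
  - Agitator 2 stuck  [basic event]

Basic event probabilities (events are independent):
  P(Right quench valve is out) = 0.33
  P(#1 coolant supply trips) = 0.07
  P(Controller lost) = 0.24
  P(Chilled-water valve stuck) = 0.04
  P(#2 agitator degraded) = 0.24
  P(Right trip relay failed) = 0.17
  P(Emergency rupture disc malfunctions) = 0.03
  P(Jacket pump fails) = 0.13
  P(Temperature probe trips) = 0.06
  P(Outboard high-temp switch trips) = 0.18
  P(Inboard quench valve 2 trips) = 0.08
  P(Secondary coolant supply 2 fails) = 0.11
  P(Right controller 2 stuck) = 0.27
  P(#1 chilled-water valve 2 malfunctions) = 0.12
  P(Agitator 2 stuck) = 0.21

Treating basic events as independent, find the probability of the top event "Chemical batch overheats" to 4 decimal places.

0.8561

P(Quench path inoperative) [AND] = 0.07 × 0.24 = 0.016800
P(Agitation branch lost) [AND] = 0.016800 × 0.04 = 0.000672
P(Temperature loop fails) [OR] = 1 − (1−0.33) × (1−0.000672) × (1−0.24) × (1−0.17) = 0.577648
P(Vent system down) [AND] = 0.03 × 0.13 = 0.003900
P(Cooling jacket inoperative) [AND] = 0.003900 × 0.06 = 0.000234
P(Interlock chain lost) [OR] = 1 − (1−0.11) × (1−0.27) × (1−0.12) = 0.428264
P(Quench path 2 unavailable) [OR] = 1 − (1−0.18) × (1−0.08) × (1−0.428264) = 0.568682
P(Chemical batch overheats) [OR] = 1 − (1−0.577648) × (1−0.000234) × (1−0.568682) × (1−0.21) = 0.856121
Rounded to 4 decimal places: P(Chemical batch overheats) ≈ 0.8561.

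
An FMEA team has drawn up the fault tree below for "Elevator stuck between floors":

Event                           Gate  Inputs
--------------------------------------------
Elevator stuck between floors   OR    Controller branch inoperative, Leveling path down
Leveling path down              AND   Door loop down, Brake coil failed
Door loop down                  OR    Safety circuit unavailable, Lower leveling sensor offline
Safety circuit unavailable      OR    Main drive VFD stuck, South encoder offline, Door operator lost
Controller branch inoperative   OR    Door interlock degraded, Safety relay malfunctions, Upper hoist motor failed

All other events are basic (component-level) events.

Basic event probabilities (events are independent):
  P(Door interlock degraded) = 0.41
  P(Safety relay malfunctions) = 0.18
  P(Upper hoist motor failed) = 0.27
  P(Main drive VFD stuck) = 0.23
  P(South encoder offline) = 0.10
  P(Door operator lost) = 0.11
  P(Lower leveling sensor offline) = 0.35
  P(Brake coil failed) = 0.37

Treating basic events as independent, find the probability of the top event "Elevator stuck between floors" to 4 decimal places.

0.7251

P(Controller branch inoperative) [OR] = 1 − (1−0.41) × (1−0.18) × (1−0.27) = 0.646826
P(Safety circuit unavailable) [OR] = 1 − (1−0.23) × (1−0.10) × (1−0.11) = 0.383230
P(Door loop down) [OR] = 1 − (1−0.383230) × (1−0.35) = 0.599100
P(Leveling path down) [AND] = 0.599100 × 0.37 = 0.221667
P(Elevator stuck between floors) [OR] = 1 − (1−0.646826) × (1−0.221667) = 0.725113
Rounded to 4 decimal places: P(Elevator stuck between floors) ≈ 0.7251.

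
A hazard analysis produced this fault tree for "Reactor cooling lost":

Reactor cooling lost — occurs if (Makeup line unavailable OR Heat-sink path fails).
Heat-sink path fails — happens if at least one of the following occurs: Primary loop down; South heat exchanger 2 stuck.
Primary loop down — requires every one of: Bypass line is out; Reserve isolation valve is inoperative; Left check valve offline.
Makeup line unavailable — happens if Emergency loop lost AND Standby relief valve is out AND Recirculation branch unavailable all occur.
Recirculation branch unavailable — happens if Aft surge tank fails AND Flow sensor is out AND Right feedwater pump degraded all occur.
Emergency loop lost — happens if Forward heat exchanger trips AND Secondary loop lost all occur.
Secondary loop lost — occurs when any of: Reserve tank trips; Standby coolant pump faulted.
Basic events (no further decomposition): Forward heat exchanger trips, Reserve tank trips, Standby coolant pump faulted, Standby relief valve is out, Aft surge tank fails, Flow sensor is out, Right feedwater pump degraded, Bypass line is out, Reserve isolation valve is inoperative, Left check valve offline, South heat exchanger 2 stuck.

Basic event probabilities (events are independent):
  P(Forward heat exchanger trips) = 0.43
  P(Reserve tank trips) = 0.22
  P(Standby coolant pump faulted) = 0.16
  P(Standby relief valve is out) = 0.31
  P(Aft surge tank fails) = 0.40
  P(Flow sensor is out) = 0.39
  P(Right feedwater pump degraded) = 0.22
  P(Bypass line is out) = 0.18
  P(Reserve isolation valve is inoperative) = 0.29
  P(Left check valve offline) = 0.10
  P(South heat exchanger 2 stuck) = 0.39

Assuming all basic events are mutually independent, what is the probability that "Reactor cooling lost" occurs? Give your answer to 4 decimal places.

0.3941

P(Secondary loop lost) [OR] = 1 − (1−0.22) × (1−0.16) = 0.344800
P(Emergency loop lost) [AND] = 0.43 × 0.344800 = 0.148264
P(Recirculation branch unavailable) [AND] = 0.40 × 0.39 × 0.22 = 0.034320
P(Makeup line unavailable) [AND] = 0.148264 × 0.31 × 0.034320 = 0.001577
P(Primary loop down) [AND] = 0.18 × 0.29 × 0.10 = 0.005220
P(Heat-sink path fails) [OR] = 1 − (1−0.005220) × (1−0.39) = 0.393184
P(Reactor cooling lost) [OR] = 1 − (1−0.001577) × (1−0.393184) = 0.394141
Rounded to 4 decimal places: P(Reactor cooling lost) ≈ 0.3941.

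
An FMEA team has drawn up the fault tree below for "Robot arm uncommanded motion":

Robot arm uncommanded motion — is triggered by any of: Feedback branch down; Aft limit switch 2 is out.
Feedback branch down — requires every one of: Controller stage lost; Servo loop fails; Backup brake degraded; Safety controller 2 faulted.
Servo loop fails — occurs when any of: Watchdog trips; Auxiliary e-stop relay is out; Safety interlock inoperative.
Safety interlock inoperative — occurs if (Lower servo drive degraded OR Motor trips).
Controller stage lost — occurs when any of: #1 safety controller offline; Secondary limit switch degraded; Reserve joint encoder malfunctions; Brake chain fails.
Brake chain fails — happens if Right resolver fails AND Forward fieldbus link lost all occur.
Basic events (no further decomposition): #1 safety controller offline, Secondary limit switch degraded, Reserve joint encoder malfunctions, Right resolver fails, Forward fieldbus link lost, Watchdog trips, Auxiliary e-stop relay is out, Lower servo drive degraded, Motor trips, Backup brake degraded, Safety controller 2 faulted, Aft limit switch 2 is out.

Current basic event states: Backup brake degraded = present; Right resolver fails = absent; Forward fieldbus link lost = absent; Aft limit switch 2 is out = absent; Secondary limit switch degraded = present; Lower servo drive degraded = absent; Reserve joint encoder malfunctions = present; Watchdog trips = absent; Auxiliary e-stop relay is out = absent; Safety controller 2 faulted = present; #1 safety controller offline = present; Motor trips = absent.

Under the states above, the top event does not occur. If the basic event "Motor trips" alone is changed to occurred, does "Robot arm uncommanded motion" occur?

Counterfactual: set "Motor trips" to occurred.
Brake chain fails [AND]: Right resolver fails=not, Forward fieldbus link lost=not → not all inputs occur → does not occur.
Controller stage lost [OR]: #1 safety controller offline=occurs, Secondary limit switch degraded=occurs, Reserve joint encoder malfunctions=occurs, Brake chain fails=not → at least one input occurs → occurs.
Safety interlock inoperative [OR]: Lower servo drive degraded=not, Motor trips=occurs → at least one input occurs → occurs.
Servo loop fails [OR]: Watchdog trips=not, Auxiliary e-stop relay is out=not, Safety interlock inoperative=occurs → at least one input occurs → occurs.
Feedback branch down [AND]: Controller stage lost=occurs, Servo loop fails=occurs, Backup brake degraded=occurs, Safety controller 2 faulted=occurs → all inputs occur → occurs.
Robot arm uncommanded motion [OR]: Feedback branch down=occurs, Aft limit switch 2 is out=not → at least one input occurs → occurs.

Yes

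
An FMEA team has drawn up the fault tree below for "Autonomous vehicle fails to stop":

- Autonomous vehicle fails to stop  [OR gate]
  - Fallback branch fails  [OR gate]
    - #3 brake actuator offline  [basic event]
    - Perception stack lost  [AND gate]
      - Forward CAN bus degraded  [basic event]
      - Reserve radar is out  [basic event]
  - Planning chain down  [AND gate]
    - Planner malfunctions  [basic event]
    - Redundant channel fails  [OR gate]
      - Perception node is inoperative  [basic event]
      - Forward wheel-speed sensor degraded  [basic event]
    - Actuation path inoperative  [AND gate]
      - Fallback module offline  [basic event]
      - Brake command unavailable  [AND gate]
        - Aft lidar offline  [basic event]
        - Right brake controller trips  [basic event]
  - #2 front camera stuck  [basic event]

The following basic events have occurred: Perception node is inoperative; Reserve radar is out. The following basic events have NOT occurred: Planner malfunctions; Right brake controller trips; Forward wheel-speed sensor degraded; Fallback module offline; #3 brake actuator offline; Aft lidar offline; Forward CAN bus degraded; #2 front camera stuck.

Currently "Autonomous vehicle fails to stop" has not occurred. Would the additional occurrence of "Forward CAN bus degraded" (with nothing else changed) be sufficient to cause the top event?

Yes

Counterfactual: set "Forward CAN bus degraded" to occurred.
Perception stack lost [AND]: Forward CAN bus degraded=occurs, Reserve radar is out=occurs → all inputs occur → occurs.
Fallback branch fails [OR]: #3 brake actuator offline=not, Perception stack lost=occurs → at least one input occurs → occurs.
Redundant channel fails [OR]: Perception node is inoperative=occurs, Forward wheel-speed sensor degraded=not → at least one input occurs → occurs.
Brake command unavailable [AND]: Aft lidar offline=not, Right brake controller trips=not → not all inputs occur → does not occur.
Actuation path inoperative [AND]: Fallback module offline=not, Brake command unavailable=not → not all inputs occur → does not occur.
Planning chain down [AND]: Planner malfunctions=not, Redundant channel fails=occurs, Actuation path inoperative=not → not all inputs occur → does not occur.
Autonomous vehicle fails to stop [OR]: Fallback branch fails=occurs, Planning chain down=not, #2 front camera stuck=not → at least one input occurs → occurs.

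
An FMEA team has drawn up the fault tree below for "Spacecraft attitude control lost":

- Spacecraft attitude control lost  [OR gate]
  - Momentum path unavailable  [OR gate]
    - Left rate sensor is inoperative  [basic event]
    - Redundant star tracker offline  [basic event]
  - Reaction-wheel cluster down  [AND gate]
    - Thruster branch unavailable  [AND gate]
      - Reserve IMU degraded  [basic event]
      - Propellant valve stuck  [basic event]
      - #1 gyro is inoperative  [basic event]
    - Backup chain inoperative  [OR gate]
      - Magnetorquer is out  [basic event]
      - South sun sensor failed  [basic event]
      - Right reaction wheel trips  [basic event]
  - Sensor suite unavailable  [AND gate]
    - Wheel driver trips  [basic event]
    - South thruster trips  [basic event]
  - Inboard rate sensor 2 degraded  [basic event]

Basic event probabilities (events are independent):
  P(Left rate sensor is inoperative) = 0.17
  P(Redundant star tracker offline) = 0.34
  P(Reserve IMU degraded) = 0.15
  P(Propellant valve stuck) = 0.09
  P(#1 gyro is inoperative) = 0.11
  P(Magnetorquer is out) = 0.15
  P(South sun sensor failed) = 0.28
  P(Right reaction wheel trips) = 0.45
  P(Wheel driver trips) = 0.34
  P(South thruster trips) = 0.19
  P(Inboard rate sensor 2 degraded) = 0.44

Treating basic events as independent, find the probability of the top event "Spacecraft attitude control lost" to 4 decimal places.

0.7133

P(Momentum path unavailable) [OR] = 1 − (1−0.17) × (1−0.34) = 0.452200
P(Thruster branch unavailable) [AND] = 0.15 × 0.09 × 0.11 = 0.001485
P(Backup chain inoperative) [OR] = 1 − (1−0.15) × (1−0.28) × (1−0.45) = 0.663400
P(Reaction-wheel cluster down) [AND] = 0.001485 × 0.663400 = 0.000985
P(Sensor suite unavailable) [AND] = 0.34 × 0.19 = 0.064600
P(Spacecraft attitude control lost) [OR] = 1 − (1−0.452200) × (1−0.000985) × (1−0.064600) × (1−0.44) = 0.713332
Rounded to 4 decimal places: P(Spacecraft attitude control lost) ≈ 0.7133.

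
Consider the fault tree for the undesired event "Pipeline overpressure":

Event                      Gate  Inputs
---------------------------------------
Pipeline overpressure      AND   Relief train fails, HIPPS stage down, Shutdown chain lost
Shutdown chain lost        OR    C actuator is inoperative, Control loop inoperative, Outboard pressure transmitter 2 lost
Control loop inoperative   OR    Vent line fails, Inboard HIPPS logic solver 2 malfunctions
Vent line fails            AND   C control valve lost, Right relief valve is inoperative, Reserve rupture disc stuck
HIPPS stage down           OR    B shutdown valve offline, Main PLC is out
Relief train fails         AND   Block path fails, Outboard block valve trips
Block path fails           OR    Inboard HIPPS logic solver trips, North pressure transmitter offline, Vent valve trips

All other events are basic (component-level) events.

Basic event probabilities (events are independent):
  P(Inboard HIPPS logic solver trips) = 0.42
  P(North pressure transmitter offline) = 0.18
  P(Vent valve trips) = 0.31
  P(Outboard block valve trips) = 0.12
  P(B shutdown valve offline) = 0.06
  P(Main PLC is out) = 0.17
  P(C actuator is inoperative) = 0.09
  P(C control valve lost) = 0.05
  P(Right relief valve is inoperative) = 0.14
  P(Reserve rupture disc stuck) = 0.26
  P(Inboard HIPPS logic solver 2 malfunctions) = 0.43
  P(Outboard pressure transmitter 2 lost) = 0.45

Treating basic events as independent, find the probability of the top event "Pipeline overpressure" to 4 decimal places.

P(Block path fails) [OR] = 1 − (1−0.42) × (1−0.18) × (1−0.31) = 0.671836
P(Relief train fails) [AND] = 0.671836 × 0.12 = 0.080620
P(HIPPS stage down) [OR] = 1 − (1−0.06) × (1−0.17) = 0.219800
P(Vent line fails) [AND] = 0.05 × 0.14 × 0.26 = 0.001820
P(Control loop inoperative) [OR] = 1 − (1−0.001820) × (1−0.43) = 0.431037
P(Shutdown chain lost) [OR] = 1 − (1−0.09) × (1−0.431037) × (1−0.45) = 0.715234
P(Pipeline overpressure) [AND] = 0.080620 × 0.219800 × 0.715234 = 0.012674
Rounded to 4 decimal places: P(Pipeline overpressure) ≈ 0.0127.

0.0127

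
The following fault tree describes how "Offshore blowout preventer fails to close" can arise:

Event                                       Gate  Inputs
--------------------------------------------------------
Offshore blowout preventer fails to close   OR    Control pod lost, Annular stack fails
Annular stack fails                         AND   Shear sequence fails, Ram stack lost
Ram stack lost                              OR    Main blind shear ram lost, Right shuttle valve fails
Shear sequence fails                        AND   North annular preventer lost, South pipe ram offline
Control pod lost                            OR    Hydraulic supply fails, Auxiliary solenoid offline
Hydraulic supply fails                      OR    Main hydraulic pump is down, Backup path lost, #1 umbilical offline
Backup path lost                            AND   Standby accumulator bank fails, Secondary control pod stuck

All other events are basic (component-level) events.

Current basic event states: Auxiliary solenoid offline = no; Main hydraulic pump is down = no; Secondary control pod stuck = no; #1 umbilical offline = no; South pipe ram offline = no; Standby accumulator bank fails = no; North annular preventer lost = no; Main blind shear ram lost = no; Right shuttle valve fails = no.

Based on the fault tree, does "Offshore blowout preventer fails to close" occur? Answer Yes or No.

No

Backup path lost [AND]: Standby accumulator bank fails=not, Secondary control pod stuck=not → not all inputs occur → does not occur.
Hydraulic supply fails [OR]: Main hydraulic pump is down=not, Backup path lost=not, #1 umbilical offline=not → no input occurs → does not occur.
Control pod lost [OR]: Hydraulic supply fails=not, Auxiliary solenoid offline=not → no input occurs → does not occur.
Shear sequence fails [AND]: North annular preventer lost=not, South pipe ram offline=not → not all inputs occur → does not occur.
Ram stack lost [OR]: Main blind shear ram lost=not, Right shuttle valve fails=not → no input occurs → does not occur.
Annular stack fails [AND]: Shear sequence fails=not, Ram stack lost=not → not all inputs occur → does not occur.
Offshore blowout preventer fails to close [OR]: Control pod lost=not, Annular stack fails=not → no input occurs → does not occur.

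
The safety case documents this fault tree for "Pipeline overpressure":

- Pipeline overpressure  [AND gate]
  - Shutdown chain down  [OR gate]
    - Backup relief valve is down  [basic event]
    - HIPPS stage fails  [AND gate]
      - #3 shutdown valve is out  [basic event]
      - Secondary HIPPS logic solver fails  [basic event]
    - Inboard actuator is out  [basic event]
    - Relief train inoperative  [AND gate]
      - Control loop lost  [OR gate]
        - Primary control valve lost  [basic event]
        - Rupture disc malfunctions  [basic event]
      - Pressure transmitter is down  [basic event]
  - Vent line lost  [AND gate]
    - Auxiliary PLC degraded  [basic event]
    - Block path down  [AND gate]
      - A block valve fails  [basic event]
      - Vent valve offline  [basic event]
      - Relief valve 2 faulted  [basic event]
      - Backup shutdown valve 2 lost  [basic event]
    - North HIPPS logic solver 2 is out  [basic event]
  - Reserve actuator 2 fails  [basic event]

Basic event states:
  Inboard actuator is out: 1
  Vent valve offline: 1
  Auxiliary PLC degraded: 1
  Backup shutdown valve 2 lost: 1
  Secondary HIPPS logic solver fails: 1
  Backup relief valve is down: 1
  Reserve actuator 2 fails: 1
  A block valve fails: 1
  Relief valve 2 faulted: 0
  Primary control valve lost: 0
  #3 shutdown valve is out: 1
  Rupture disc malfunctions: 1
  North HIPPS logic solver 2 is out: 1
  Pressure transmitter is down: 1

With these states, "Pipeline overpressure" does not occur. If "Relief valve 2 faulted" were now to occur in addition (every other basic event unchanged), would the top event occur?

Counterfactual: set "Relief valve 2 faulted" to occurred.
HIPPS stage fails [AND]: #3 shutdown valve is out=occurs, Secondary HIPPS logic solver fails=occurs → all inputs occur → occurs.
Control loop lost [OR]: Primary control valve lost=not, Rupture disc malfunctions=occurs → at least one input occurs → occurs.
Relief train inoperative [AND]: Control loop lost=occurs, Pressure transmitter is down=occurs → all inputs occur → occurs.
Shutdown chain down [OR]: Backup relief valve is down=occurs, HIPPS stage fails=occurs, Inboard actuator is out=occurs, Relief train inoperative=occurs → at least one input occurs → occurs.
Block path down [AND]: A block valve fails=occurs, Vent valve offline=occurs, Relief valve 2 faulted=occurs, Backup shutdown valve 2 lost=occurs → all inputs occur → occurs.
Vent line lost [AND]: Auxiliary PLC degraded=occurs, Block path down=occurs, North HIPPS logic solver 2 is out=occurs → all inputs occur → occurs.
Pipeline overpressure [AND]: Shutdown chain down=occurs, Vent line lost=occurs, Reserve actuator 2 fails=occurs → all inputs occur → occurs.

Yes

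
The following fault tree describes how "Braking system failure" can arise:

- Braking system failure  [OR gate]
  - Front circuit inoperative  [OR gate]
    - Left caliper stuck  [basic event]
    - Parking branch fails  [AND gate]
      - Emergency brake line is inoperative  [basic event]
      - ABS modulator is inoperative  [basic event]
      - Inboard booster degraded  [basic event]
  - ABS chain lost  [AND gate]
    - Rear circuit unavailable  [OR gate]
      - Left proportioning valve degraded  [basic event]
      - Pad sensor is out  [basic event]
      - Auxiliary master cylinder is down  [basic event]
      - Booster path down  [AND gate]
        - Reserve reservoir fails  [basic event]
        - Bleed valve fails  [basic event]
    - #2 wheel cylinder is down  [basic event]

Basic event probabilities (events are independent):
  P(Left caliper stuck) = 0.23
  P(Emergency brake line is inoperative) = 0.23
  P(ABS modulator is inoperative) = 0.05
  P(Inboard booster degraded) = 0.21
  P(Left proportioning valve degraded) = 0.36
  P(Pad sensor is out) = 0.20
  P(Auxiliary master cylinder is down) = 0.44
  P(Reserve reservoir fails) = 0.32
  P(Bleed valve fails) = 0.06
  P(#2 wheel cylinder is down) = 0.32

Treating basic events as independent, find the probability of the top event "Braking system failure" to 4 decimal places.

P(Parking branch fails) [AND] = 0.23 × 0.05 × 0.21 = 0.002415
P(Front circuit inoperative) [OR] = 1 − (1−0.23) × (1−0.002415) = 0.231860
P(Booster path down) [AND] = 0.32 × 0.06 = 0.019200
P(Rear circuit unavailable) [OR] = 1 − (1−0.36) × (1−0.20) × (1−0.44) × (1−0.019200) = 0.718785
P(ABS chain lost) [AND] = 0.718785 × 0.32 = 0.230011
P(Braking system failure) [OR] = 1 − (1−0.231860) × (1−0.230011) = 0.408541
Rounded to 4 decimal places: P(Braking system failure) ≈ 0.4085.

0.4085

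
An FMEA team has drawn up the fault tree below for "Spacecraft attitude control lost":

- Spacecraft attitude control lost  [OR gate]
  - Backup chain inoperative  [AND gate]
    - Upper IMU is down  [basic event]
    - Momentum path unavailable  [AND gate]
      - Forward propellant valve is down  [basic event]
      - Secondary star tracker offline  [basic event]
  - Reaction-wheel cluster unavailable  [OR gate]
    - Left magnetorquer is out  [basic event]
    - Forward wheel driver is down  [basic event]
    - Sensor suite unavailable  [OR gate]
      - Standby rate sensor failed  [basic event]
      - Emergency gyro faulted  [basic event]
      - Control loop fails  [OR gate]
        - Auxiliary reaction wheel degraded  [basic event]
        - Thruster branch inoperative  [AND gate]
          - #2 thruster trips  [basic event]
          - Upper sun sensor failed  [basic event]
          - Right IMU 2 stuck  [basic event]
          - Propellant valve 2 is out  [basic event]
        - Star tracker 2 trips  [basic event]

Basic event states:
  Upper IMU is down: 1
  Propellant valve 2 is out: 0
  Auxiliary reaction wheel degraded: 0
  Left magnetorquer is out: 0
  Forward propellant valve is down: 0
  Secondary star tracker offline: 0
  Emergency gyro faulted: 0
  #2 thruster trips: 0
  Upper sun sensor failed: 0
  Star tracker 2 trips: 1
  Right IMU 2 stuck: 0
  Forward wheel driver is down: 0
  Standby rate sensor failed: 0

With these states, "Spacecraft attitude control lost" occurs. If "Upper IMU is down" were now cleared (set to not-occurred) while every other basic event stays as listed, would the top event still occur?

Counterfactual: set "Upper IMU is down" to not occurred.
Momentum path unavailable [AND]: Forward propellant valve is down=not, Secondary star tracker offline=not → not all inputs occur → does not occur.
Backup chain inoperative [AND]: Upper IMU is down=not, Momentum path unavailable=not → not all inputs occur → does not occur.
Thruster branch inoperative [AND]: #2 thruster trips=not, Upper sun sensor failed=not, Right IMU 2 stuck=not, Propellant valve 2 is out=not → not all inputs occur → does not occur.
Control loop fails [OR]: Auxiliary reaction wheel degraded=not, Thruster branch inoperative=not, Star tracker 2 trips=occurs → at least one input occurs → occurs.
Sensor suite unavailable [OR]: Standby rate sensor failed=not, Emergency gyro faulted=not, Control loop fails=occurs → at least one input occurs → occurs.
Reaction-wheel cluster unavailable [OR]: Left magnetorquer is out=not, Forward wheel driver is down=not, Sensor suite unavailable=occurs → at least one input occurs → occurs.
Spacecraft attitude control lost [OR]: Backup chain inoperative=not, Reaction-wheel cluster unavailable=occurs → at least one input occurs → occurs.

Yes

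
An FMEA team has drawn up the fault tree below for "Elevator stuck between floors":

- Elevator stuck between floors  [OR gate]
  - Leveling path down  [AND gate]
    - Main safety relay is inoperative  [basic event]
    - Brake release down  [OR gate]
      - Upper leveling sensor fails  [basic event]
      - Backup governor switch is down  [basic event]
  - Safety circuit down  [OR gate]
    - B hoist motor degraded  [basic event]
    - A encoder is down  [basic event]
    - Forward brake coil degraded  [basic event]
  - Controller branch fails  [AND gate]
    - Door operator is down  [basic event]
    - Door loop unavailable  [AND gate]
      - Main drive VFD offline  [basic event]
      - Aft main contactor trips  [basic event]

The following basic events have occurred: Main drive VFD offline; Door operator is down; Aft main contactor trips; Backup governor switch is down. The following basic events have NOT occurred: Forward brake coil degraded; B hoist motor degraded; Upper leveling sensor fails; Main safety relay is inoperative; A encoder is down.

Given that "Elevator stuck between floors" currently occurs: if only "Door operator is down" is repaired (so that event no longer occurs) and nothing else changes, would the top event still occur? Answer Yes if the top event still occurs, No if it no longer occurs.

Counterfactual: set "Door operator is down" to not occurred.
Brake release down [OR]: Upper leveling sensor fails=not, Backup governor switch is down=occurs → at least one input occurs → occurs.
Leveling path down [AND]: Main safety relay is inoperative=not, Brake release down=occurs → not all inputs occur → does not occur.
Safety circuit down [OR]: B hoist motor degraded=not, A encoder is down=not, Forward brake coil degraded=not → no input occurs → does not occur.
Door loop unavailable [AND]: Main drive VFD offline=occurs, Aft main contactor trips=occurs → all inputs occur → occurs.
Controller branch fails [AND]: Door operator is down=not, Door loop unavailable=occurs → not all inputs occur → does not occur.
Elevator stuck between floors [OR]: Leveling path down=not, Safety circuit down=not, Controller branch fails=not → no input occurs → does not occur.

No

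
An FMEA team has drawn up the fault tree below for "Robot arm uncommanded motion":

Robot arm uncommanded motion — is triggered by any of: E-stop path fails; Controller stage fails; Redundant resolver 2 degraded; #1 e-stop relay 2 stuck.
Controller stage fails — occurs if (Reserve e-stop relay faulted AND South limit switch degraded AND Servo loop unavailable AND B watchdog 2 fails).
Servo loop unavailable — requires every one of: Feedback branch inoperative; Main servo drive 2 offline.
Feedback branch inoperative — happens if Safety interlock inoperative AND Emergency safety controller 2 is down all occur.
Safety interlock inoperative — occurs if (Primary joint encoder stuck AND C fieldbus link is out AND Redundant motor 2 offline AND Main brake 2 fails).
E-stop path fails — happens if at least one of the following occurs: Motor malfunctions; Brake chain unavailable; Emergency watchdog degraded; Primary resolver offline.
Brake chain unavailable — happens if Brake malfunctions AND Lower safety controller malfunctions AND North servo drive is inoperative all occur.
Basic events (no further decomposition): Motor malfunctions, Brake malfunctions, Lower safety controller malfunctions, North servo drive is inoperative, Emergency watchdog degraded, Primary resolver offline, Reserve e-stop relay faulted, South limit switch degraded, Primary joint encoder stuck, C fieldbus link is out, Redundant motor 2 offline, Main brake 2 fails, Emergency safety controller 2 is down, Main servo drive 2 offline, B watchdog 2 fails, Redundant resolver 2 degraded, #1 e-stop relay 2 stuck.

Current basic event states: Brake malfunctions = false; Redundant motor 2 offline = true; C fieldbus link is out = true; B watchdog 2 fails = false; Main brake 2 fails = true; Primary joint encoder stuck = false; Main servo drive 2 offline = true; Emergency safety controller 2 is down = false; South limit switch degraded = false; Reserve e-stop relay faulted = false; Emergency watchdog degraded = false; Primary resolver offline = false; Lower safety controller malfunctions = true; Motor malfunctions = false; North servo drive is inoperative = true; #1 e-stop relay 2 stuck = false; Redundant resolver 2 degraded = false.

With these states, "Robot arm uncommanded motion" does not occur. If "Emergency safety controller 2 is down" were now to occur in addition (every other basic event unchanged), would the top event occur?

No

Counterfactual: set "Emergency safety controller 2 is down" to occurred.
Brake chain unavailable [AND]: Brake malfunctions=not, Lower safety controller malfunctions=occurs, North servo drive is inoperative=occurs → not all inputs occur → does not occur.
E-stop path fails [OR]: Motor malfunctions=not, Brake chain unavailable=not, Emergency watchdog degraded=not, Primary resolver offline=not → no input occurs → does not occur.
Safety interlock inoperative [AND]: Primary joint encoder stuck=not, C fieldbus link is out=occurs, Redundant motor 2 offline=occurs, Main brake 2 fails=occurs → not all inputs occur → does not occur.
Feedback branch inoperative [AND]: Safety interlock inoperative=not, Emergency safety controller 2 is down=occurs → not all inputs occur → does not occur.
Servo loop unavailable [AND]: Feedback branch inoperative=not, Main servo drive 2 offline=occurs → not all inputs occur → does not occur.
Controller stage fails [AND]: Reserve e-stop relay faulted=not, South limit switch degraded=not, Servo loop unavailable=not, B watchdog 2 fails=not → not all inputs occur → does not occur.
Robot arm uncommanded motion [OR]: E-stop path fails=not, Controller stage fails=not, Redundant resolver 2 degraded=not, #1 e-stop relay 2 stuck=not → no input occurs → does not occur.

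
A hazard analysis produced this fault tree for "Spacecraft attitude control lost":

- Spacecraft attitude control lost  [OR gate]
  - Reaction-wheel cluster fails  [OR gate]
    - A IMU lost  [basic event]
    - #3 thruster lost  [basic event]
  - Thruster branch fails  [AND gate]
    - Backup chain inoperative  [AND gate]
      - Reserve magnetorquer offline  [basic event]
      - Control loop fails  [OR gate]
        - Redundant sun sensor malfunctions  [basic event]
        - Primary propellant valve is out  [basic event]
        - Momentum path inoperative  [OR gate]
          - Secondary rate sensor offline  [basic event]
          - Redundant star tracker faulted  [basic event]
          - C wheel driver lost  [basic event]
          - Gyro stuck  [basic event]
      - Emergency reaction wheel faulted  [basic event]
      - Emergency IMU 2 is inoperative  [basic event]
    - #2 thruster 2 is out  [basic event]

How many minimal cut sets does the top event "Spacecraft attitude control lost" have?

8

Reaction-wheel cluster fails [OR]: union of children's cut sets → 2 cut set(s).
Momentum path inoperative [OR]: union of children's cut sets → 4 cut set(s).
Control loop fails [OR]: union of children's cut sets → 6 cut set(s).
Backup chain inoperative [AND]: one cut set from each child combined → 1 × 6 × 1 × 1 = 6 cut set(s).
Thruster branch fails [AND]: one cut set from each child combined → 6 × 1 = 6 cut set(s).
Spacecraft attitude control lost [OR]: union of children's cut sets → 8 cut set(s).
Minimal cut sets: {A IMU lost}; {#3 thruster lost}; {#2 thruster 2 is out, Emergency IMU 2 is inoperative, Emergency reaction wheel faulted, Redundant sun sensor malfunctions, Reserve magnetorquer offline}; {#2 thruster 2 is out, Emergency IMU 2 is inoperative, Emergency reaction wheel faulted, Primary propellant valve is out, Reserve magnetorquer offline}; {#2 thruster 2 is out, Emergency IMU 2 is inoperative, Emergency reaction wheel faulted, Reserve magnetorquer offline, Secondary rate sensor offline}; {#2 thruster 2 is out, Emergency IMU 2 is inoperative, Emergency reaction wheel faulted, Redundant star tracker faulted, Reserve magnetorquer offline}; {#2 thruster 2 is out, C wheel driver lost, Emergency IMU 2 is inoperative, Emergency reaction wheel faulted, Reserve magnetorquer offline}; {#2 thruster 2 is out, Emergency IMU 2 is inoperative, Emergency reaction wheel faulted, Gyro stuck, Reserve magnetorquer offline}.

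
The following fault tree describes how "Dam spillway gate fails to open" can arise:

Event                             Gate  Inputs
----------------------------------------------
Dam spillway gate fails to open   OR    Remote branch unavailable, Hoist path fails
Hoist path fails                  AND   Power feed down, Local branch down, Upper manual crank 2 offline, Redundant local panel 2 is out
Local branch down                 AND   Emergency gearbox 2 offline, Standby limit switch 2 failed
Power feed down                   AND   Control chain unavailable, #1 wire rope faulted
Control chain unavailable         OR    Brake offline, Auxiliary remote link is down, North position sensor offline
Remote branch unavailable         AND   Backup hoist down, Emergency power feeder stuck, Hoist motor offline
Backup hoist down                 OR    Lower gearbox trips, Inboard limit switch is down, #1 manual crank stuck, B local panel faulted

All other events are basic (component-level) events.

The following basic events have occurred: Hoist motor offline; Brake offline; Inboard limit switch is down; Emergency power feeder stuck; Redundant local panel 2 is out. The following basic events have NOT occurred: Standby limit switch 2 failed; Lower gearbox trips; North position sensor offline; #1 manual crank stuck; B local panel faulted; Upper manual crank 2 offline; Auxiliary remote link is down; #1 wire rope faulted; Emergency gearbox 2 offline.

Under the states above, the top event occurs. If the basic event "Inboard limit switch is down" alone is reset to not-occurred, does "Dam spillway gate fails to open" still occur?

No

Counterfactual: set "Inboard limit switch is down" to not occurred.
Backup hoist down [OR]: Lower gearbox trips=not, Inboard limit switch is down=not, #1 manual crank stuck=not, B local panel faulted=not → no input occurs → does not occur.
Remote branch unavailable [AND]: Backup hoist down=not, Emergency power feeder stuck=occurs, Hoist motor offline=occurs → not all inputs occur → does not occur.
Control chain unavailable [OR]: Brake offline=occurs, Auxiliary remote link is down=not, North position sensor offline=not → at least one input occurs → occurs.
Power feed down [AND]: Control chain unavailable=occurs, #1 wire rope faulted=not → not all inputs occur → does not occur.
Local branch down [AND]: Emergency gearbox 2 offline=not, Standby limit switch 2 failed=not → not all inputs occur → does not occur.
Hoist path fails [AND]: Power feed down=not, Local branch down=not, Upper manual crank 2 offline=not, Redundant local panel 2 is out=occurs → not all inputs occur → does not occur.
Dam spillway gate fails to open [OR]: Remote branch unavailable=not, Hoist path fails=not → no input occurs → does not occur.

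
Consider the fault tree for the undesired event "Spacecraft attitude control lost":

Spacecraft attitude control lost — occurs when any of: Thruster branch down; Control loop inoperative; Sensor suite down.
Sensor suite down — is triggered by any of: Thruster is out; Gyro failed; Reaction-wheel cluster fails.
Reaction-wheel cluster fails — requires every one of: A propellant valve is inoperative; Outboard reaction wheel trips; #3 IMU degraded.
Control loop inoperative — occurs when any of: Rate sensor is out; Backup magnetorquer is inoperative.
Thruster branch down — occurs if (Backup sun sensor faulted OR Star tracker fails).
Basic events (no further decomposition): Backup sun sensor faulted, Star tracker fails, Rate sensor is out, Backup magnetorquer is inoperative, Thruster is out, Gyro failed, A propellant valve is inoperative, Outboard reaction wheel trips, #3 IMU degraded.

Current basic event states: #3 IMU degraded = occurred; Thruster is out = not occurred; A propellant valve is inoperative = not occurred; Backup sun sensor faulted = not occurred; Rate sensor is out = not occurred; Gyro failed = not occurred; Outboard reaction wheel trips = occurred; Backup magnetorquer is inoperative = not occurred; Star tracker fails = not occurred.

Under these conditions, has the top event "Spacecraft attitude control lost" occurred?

No

Thruster branch down [OR]: Backup sun sensor faulted=not, Star tracker fails=not → no input occurs → does not occur.
Control loop inoperative [OR]: Rate sensor is out=not, Backup magnetorquer is inoperative=not → no input occurs → does not occur.
Reaction-wheel cluster fails [AND]: A propellant valve is inoperative=not, Outboard reaction wheel trips=occurs, #3 IMU degraded=occurs → not all inputs occur → does not occur.
Sensor suite down [OR]: Thruster is out=not, Gyro failed=not, Reaction-wheel cluster fails=not → no input occurs → does not occur.
Spacecraft attitude control lost [OR]: Thruster branch down=not, Control loop inoperative=not, Sensor suite down=not → no input occurs → does not occur.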